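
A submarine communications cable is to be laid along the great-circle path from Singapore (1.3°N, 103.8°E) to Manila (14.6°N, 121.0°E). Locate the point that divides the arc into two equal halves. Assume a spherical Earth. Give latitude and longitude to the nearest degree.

≈ 8°N, 112°E

Convert each endpoint to a unit vector on the sphere (x = cos φ cos λ, y = cos φ sin λ, z = sin φ).
The central angle between the endpoints is δ = arccos(p₁·p₂) ≈ 0.377 rad (21.6°).
Interpolate at f = 1/2 with slerp weights a = sin((1−f)δ)/sin δ ≈ 0.509, b = sin(fδ)/sin δ ≈ 0.509.
p = a·p₁ + b·p₂ ≈ (-0.375, 0.916, 0.140); φ = arcsin(p_z) ≈ 8.04°, λ = atan2(p_y, p_x) ≈ 112.26°.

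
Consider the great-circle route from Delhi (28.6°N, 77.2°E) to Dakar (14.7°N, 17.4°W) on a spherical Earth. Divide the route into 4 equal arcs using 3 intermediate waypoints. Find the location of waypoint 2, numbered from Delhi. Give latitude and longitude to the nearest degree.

Convert each endpoint to a unit vector on the sphere (x = cos φ cos λ, y = cos φ sin λ, z = sin φ).
The central angle between the endpoints is δ = arccos(p₁·p₂) ≈ 1.517 rad (86.9°).
Interpolate at f = 2/4 with slerp weights a = sin((1−f)δ)/sin δ ≈ 0.689, b = sin(fδ)/sin δ ≈ 0.689.
p = a·p₁ + b·p₂ ≈ (0.770, 0.391, 0.505); φ = arcsin(p_z) ≈ 30.31°, λ = atan2(p_y, p_x) ≈ 26.90°.

≈ (30°N, 27°E)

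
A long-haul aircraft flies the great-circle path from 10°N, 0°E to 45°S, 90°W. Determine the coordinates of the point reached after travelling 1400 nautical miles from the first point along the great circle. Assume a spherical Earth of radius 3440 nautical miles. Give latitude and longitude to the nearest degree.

≈ 7°S, 16°W

From cos δ = sin φ₁ sin φ₂ + cos φ₁ cos φ₂ cos Δλ, the central angle is δ ≈ 1.694 rad (97.1°). The total great-circle distance is δ·R ≈ 1.694 × 3440 ≈ 5827 nmi, so the target fraction is f = 1400/5827 ≈ 0.240.
Interpolate at f ≈ 0.240 with slerp weights a = sin((1−f)δ)/sin δ ≈ 0.967, b = sin(fδ)/sin δ ≈ 0.399.
p = a·p₁ + b·p₂ ≈ (0.953, -0.282, -0.114); φ = arcsin(p_z) ≈ -6.55°, λ = atan2(p_y, p_x) ≈ -16.49°.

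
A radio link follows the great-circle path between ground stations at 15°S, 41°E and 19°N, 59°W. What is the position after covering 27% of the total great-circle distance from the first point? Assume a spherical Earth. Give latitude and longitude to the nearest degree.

≈ 6°S, 14°E

Convert each endpoint to a unit vector on the sphere (x = cos φ cos λ, y = cos φ sin λ, z = sin φ).
The central angle between the endpoints is δ = arccos(p₁·p₂) ≈ 1.816 rad (104.1°).
Interpolate at f = 0.27 with slerp weights a = sin((1−f)δ)/sin δ ≈ 1.000, b = sin(fδ)/sin δ ≈ 0.485.
p = a·p₁ + b·p₂ ≈ (0.965, 0.240, -0.101); φ = arcsin(p_z) ≈ -5.78°, λ = atan2(p_y, p_x) ≈ 13.98°.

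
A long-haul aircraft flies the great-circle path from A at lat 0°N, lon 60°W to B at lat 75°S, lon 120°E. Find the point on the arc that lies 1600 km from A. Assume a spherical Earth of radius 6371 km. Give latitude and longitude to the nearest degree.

≈ lat 14°S, lon 60°W

Write both endpoints as unit vectors p₁, p₂ with components (cos φ cos λ, cos φ sin λ, sin φ).
The central angle between the endpoints is δ = arccos(p₁·p₂) ≈ 1.833 rad (105.0°). The total great-circle distance is δ·R ≈ 1.833 × 6371 ≈ 11675 km, so the target fraction is f = 1600/11675 ≈ 0.137.
Interpolate at f ≈ 0.137 with slerp weights a = sin((1−f)δ)/sin δ ≈ 1.035, b = sin(fδ)/sin δ ≈ 0.257.
p = a·p₁ + b·p₂ ≈ (0.484, -0.839, -0.249); φ = arcsin(p_z) ≈ -14.39°, λ = atan2(p_y, p_x) ≈ -60.00°.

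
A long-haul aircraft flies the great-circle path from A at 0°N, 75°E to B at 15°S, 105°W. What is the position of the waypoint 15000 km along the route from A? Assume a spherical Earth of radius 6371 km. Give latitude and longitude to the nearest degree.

Convert each endpoint to a unit vector on the sphere (x = cos φ cos λ, y = cos φ sin λ, z = sin φ).
The central angle between the endpoints is δ = arccos(p₁·p₂) ≈ 2.880 rad (165.0°). The total great-circle distance is δ·R ≈ 2.880 × 6371 ≈ 18347 km, so the target fraction is f = 15000/18347 ≈ 0.818.
Interpolate at f ≈ 0.818 with slerp weights a = sin((1−f)δ)/sin δ ≈ 1.938, b = sin(fδ)/sin δ ≈ 2.737.
p = a·p₁ + b·p₂ ≈ (-0.183, -0.682, -0.708); φ = arcsin(p_z) ≈ -45.10°, λ = atan2(p_y, p_x) ≈ -105.00°.

≈ 45°S, 105°W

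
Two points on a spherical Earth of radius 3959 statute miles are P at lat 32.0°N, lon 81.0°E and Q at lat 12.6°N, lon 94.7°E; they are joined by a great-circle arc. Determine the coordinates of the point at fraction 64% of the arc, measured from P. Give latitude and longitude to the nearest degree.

≈ lat 20°N, lon 90°E

The haversine formula gives a central angle δ ≈ 0.404 rad (23.1°) between the endpoints.
Interpolate at f = 0.64 with slerp weights a = sin((1−f)δ)/sin δ ≈ 0.369, b = sin(fδ)/sin δ ≈ 0.650.
p = a·p₁ + b·p₂ ≈ (-0.003, 0.941, 0.337); φ = arcsin(p_z) ≈ 19.71°, λ = atan2(p_y, p_x) ≈ 90.19°.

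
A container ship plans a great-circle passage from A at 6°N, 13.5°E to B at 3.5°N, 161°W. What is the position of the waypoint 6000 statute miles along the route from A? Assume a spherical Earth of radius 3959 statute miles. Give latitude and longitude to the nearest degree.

≈ 60°N, 81°W

Write both endpoints as unit vectors p₁, p₂ with components (cos φ cos λ, cos φ sin λ, sin φ).
The central angle between the endpoints is δ = arccos(p₁·p₂) ≈ 2.950 rad (169.0°). The total great-circle distance is δ·R ≈ 2.950 × 3959 ≈ 11679 mi, so the target fraction is f = 6000/11679 ≈ 0.514.
Interpolate at f ≈ 0.514 with slerp weights a = sin((1−f)δ)/sin δ ≈ 5.205, b = sin(fδ)/sin δ ≈ 5.245.
p = a·p₁ + b·p₂ ≈ (0.083, -0.496, 0.864); φ = arcsin(p_z) ≈ 59.80°, λ = atan2(p_y, p_x) ≈ -80.52°.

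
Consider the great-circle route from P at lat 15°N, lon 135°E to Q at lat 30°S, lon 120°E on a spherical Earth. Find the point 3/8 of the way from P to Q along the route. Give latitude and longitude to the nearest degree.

Write both endpoints as unit vectors p₁, p₂ with components (cos φ cos λ, cos φ sin λ, sin φ).
The central angle between the endpoints is δ = arccos(p₁·p₂) ≈ 0.825 rad (47.3°).
Interpolate at f = 3/8 with slerp weights a = sin((1−f)δ)/sin δ ≈ 0.671, b = sin(fδ)/sin δ ≈ 0.414.
p = a·p₁ + b·p₂ ≈ (-0.638, 0.769, -0.034); φ = arcsin(p_z) ≈ -1.92°, λ = atan2(p_y, p_x) ≈ 129.67°.

≈ lat 2°S, lon 130°E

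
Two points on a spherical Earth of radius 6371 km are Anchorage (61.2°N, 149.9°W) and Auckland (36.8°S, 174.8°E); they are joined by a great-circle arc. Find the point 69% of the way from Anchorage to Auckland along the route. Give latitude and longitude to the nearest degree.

From cos δ = sin φ₁ sin φ₂ + cos φ₁ cos φ₂ cos Δλ, the central angle is δ ≈ 1.782 rad (102.1°).
Interpolate at f = 0.69 with slerp weights a = sin((1−f)δ)/sin δ ≈ 0.537, b = sin(fδ)/sin δ ≈ 0.964.
p = a·p₁ + b·p₂ ≈ (-0.992, -0.060, -0.107); φ = arcsin(p_z) ≈ -6.14°, λ = atan2(p_y, p_x) ≈ -176.55°.

≈ 6°S, 177°W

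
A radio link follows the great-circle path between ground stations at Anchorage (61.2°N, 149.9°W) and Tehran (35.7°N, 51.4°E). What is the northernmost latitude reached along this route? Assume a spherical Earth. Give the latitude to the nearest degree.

≈ 82°N

The great circle lies in the plane with unit normal n̂ = (p₁ × p₂)/|p₁ × p₂|.
Here n̂_z ≈ -0.144; the vertex latitude is φ_max = arccos|n̂_z| ≈ 81.7°.
Check via Clairaut: cos φ_max = |cos φ₁| · sin C = cos(61.2°)·sin(17.4°) ≈ 0.144, again giving ≈ 81.7°.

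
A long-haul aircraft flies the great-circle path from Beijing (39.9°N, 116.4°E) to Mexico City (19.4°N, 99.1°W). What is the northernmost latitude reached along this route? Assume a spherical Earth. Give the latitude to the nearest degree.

≈ 63°N

The great circle lies in the plane with unit normal n̂ = (p₁ × p₂)/|p₁ × p₂|.
Here n̂_z ≈ +0.453; the vertex latitude is φ_max = arccos|n̂_z| ≈ 63.0°.
Check via Clairaut: cos φ_max = |cos φ₁| · sin C = cos(39.9°)·sin(36.2°) ≈ 0.453, again giving ≈ 63.0°.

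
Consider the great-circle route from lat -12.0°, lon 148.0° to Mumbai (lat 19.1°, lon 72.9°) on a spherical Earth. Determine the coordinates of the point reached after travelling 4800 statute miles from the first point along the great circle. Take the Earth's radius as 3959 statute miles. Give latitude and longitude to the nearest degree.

The haversine formula gives a central angle δ ≈ 1.400 rad (80.2°) between the endpoints. The total great-circle distance is δ·R ≈ 1.400 × 3959 ≈ 5544 mi, so the target fraction is f = 4800/5544 ≈ 0.866.
Interpolate at f ≈ 0.866 with slerp weights a = sin((1−f)δ)/sin δ ≈ 0.190, b = sin(fδ)/sin δ ≈ 0.950.
p = a·p₁ + b·p₂ ≈ (0.107, 0.956, 0.272); φ = arcsin(p_z) ≈ 15.76°, λ = atan2(p_y, p_x) ≈ 83.63°.

≈ lat 16°, lon 84°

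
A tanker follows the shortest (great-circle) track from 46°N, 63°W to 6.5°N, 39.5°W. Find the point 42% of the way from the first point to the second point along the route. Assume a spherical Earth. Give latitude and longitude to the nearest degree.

≈ 30°N, 51°W

Convert each endpoint to a unit vector on the sphere (x = cos φ cos λ, y = cos φ sin λ, z = sin φ).
The central angle between the endpoints is δ = arccos(p₁·p₂) ≈ 0.775 rad (44.4°).
Interpolate at f = 0.42 with slerp weights a = sin((1−f)δ)/sin δ ≈ 0.621, b = sin(fδ)/sin δ ≈ 0.457.
p = a·p₁ + b·p₂ ≈ (0.546, -0.673, 0.498); φ = arcsin(p_z) ≈ 29.90°, λ = atan2(p_y, p_x) ≈ -50.94°.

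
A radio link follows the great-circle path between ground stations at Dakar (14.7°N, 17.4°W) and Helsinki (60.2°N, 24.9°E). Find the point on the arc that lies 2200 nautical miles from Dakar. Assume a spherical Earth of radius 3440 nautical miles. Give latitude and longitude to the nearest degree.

Convert each endpoint to a unit vector on the sphere (x = cos φ cos λ, y = cos φ sin λ, z = sin φ).
The central angle between the endpoints is δ = arccos(p₁·p₂) ≈ 0.957 rad (54.8°). The total great-circle distance is δ·R ≈ 0.957 × 3440 ≈ 3293 nmi, so the target fraction is f = 2200/3293 ≈ 0.668.
Interpolate at f ≈ 0.668 with slerp weights a = sin((1−f)δ)/sin δ ≈ 0.382, b = sin(fδ)/sin δ ≈ 0.730.
p = a·p₁ + b·p₂ ≈ (0.682, 0.042, 0.730); φ = arcsin(p_z) ≈ 46.92°, λ = atan2(p_y, p_x) ≈ 3.54°.

≈ 47°N, 4°E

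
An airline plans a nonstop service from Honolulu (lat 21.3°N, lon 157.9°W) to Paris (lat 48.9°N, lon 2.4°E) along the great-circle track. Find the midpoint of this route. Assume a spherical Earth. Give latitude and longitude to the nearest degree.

≈ lat 71°N, lon 123°W

Write both endpoints as unit vectors p₁, p₂ with components (cos φ cos λ, cos φ sin λ, sin φ).
The central angle between the endpoints is δ = arccos(p₁·p₂) ≈ 1.879 rad (107.6°).
Interpolate at f = 1/2 with slerp weights a = sin((1−f)δ)/sin δ ≈ 0.847, b = sin(fδ)/sin δ ≈ 0.847.
p = a·p₁ + b·p₂ ≈ (-0.175, -0.274, 0.946); φ = arcsin(p_z) ≈ 71.06°, λ = atan2(p_y, p_x) ≈ -122.58°.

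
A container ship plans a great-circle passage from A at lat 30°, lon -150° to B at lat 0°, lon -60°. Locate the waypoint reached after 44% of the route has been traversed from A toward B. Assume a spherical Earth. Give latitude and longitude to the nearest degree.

≈ lat 23°, lon -106°

The haversine formula gives a central angle δ ≈ 1.571 rad (90.0°) between the endpoints.
Interpolate at f = 0.44 with slerp weights a = sin((1−f)δ)/sin δ ≈ 0.771, b = sin(fδ)/sin δ ≈ 0.637.
p = a·p₁ + b·p₂ ≈ (-0.259, -0.886, 0.385); φ = arcsin(p_z) ≈ 22.66°, λ = atan2(p_y, p_x) ≈ -106.31°.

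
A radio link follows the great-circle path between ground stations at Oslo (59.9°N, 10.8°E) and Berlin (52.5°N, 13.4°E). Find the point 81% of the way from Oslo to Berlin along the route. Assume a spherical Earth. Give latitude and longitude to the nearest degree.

≈ 54°N, 13°E

The haversine formula gives a central angle δ ≈ 0.132 rad (7.5°) between the endpoints.
Interpolate at f = 0.81 with slerp weights a = sin((1−f)δ)/sin δ ≈ 0.191, b = sin(fδ)/sin δ ≈ 0.811.
p = a·p₁ + b·p₂ ≈ (0.574, 0.132, 0.808); φ = arcsin(p_z) ≈ 53.91°, λ = atan2(p_y, p_x) ≈ 12.98°.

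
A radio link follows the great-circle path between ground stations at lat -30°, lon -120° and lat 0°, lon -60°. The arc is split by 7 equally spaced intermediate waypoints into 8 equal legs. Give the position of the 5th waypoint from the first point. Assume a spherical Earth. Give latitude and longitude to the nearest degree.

≈ lat -13°, lon -80°

Write both endpoints as unit vectors p₁, p₂ with components (cos φ cos λ, cos φ sin λ, sin φ).
The central angle between the endpoints is δ = arccos(p₁·p₂) ≈ 1.123 rad (64.3°).
Interpolate at f = 5/8 with slerp weights a = sin((1−f)δ)/sin δ ≈ 0.453, b = sin(fδ)/sin δ ≈ 0.716.
p = a·p₁ + b·p₂ ≈ (0.162, -0.960, -0.227); φ = arcsin(p_z) ≈ -13.11°, λ = atan2(p_y, p_x) ≈ -80.44°.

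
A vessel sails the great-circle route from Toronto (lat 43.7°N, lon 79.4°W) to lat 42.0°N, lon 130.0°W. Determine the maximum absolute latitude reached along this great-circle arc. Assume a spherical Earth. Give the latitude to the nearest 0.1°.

≈ 45.8°N

The great circle lies in the plane with unit normal n̂ = (p₁ × p₂)/|p₁ × p₂|.
Here n̂_z ≈ -0.697; the vertex latitude is φ_max = arccos|n̂_z| ≈ 45.8°.
Check via Clairaut: cos φ_max = |cos φ₁| · sin C = cos(43.7°)·sin(74.6°) ≈ 0.697, again giving ≈ 45.8°.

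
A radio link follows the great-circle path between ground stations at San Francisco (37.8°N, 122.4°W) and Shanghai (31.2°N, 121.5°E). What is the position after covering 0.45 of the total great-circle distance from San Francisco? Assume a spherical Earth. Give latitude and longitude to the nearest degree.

The haversine formula gives a central angle δ ≈ 1.551 rad (88.8°) between the endpoints.
Interpolate at f = 0.45 with slerp weights a = sin((1−f)δ)/sin δ ≈ 0.753, b = sin(fδ)/sin δ ≈ 0.643.
p = a·p₁ + b·p₂ ≈ (-0.606, -0.034, 0.795); φ = arcsin(p_z) ≈ 52.62°, λ = atan2(p_y, p_x) ≈ -176.80°.

≈ 53°N, 177°W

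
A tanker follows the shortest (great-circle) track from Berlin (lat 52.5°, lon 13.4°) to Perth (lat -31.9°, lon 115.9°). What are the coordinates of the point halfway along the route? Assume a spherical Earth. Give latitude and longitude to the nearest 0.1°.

The haversine formula gives a central angle δ ≈ 2.131 rad (122.1°) between the endpoints.
Interpolate at f = 1/2 with slerp weights a = sin((1−f)δ)/sin δ ≈ 1.033, b = sin(fδ)/sin δ ≈ 1.033.
p = a·p₁ + b·p₂ ≈ (0.229, 0.934, 0.274); φ = arcsin(p_z) ≈ 15.88°, λ = atan2(p_y, p_x) ≈ 76.25°.

≈ lat 15.9°, lon 76.3°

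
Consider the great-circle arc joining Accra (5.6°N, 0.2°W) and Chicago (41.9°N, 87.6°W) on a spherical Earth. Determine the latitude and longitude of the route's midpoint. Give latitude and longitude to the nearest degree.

≈ 31°N, 36°W

From cos δ = sin φ₁ sin φ₂ + cos φ₁ cos φ₂ cos Δλ, the central angle is δ ≈ 1.472 rad (84.3°).
Interpolate at f = 1/2 with slerp weights a = sin((1−f)δ)/sin δ ≈ 0.675, b = sin(fδ)/sin δ ≈ 0.675.
p = a·p₁ + b·p₂ ≈ (0.692, -0.504, 0.516); φ = arcsin(p_z) ≈ 31.09°, λ = atan2(p_y, p_x) ≈ -36.05°.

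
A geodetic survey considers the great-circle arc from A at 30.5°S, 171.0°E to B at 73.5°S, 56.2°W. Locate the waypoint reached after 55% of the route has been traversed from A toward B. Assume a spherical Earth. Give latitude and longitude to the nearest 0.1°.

≈ 67.6°S, 167.6°W

From cos δ = sin φ₁ sin φ₂ + cos φ₁ cos φ₂ cos Δλ, the central angle is δ ≈ 1.245 rad (71.3°).
Interpolate at f = 0.55 with slerp weights a = sin((1−f)δ)/sin δ ≈ 0.561, b = sin(fδ)/sin δ ≈ 0.668.
p = a·p₁ + b·p₂ ≈ (-0.372, -0.082, -0.925); φ = arcsin(p_z) ≈ -67.62°, λ = atan2(p_y, p_x) ≈ -167.57°.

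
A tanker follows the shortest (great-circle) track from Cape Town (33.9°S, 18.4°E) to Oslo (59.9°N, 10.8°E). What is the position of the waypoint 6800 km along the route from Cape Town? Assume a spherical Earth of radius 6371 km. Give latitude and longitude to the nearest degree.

≈ 27°N, 15°E

The haversine formula gives a central angle δ ≈ 1.641 rad (94.0°) between the endpoints. The total great-circle distance is δ·R ≈ 1.641 × 6371 ≈ 10453 km, so the target fraction is f = 6800/10453 ≈ 0.651.
Interpolate at f ≈ 0.651 with slerp weights a = sin((1−f)δ)/sin δ ≈ 0.544, b = sin(fδ)/sin δ ≈ 0.878.
p = a·p₁ + b·p₂ ≈ (0.861, 0.225, 0.456); φ = arcsin(p_z) ≈ 27.15°, λ = atan2(p_y, p_x) ≈ 14.65°.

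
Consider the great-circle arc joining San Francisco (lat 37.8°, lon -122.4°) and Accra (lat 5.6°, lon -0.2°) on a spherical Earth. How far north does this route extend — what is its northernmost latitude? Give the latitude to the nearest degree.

≈ 45°

The great circle lies in the plane with unit normal n̂ = (p₁ × p₂)/|p₁ × p₂|.
Here n̂_z ≈ +0.713; the vertex latitude is φ_max = arccos|n̂_z| ≈ 44.5°.
Check via Clairaut: cos φ_max = |cos φ₁| · sin C = cos(37.8°)·sin(64.5°) ≈ 0.713, again giving ≈ 44.5°.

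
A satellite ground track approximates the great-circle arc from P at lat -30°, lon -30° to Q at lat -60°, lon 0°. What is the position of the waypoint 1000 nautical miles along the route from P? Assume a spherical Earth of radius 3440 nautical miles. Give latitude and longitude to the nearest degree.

≈ lat -45°, lon -20°

The haversine formula gives a central angle δ ≈ 0.630 rad (36.1°) between the endpoints. The total great-circle distance is δ·R ≈ 0.630 × 3440 ≈ 2167 nmi, so the target fraction is f = 1000/2167 ≈ 0.461.
Interpolate at f ≈ 0.461 with slerp weights a = sin((1−f)δ)/sin δ ≈ 0.565, b = sin(fδ)/sin δ ≈ 0.486.
p = a·p₁ + b·p₂ ≈ (0.667, -0.245, -0.704); φ = arcsin(p_z) ≈ -44.73°, λ = atan2(p_y, p_x) ≈ -20.14°.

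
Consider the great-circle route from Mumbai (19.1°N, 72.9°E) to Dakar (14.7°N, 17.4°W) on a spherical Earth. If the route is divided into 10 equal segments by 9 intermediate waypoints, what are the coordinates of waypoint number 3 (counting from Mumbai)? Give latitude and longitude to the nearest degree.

Convert each endpoint to a unit vector on the sphere (x = cos φ cos λ, y = cos φ sin λ, z = sin φ).
The central angle between the endpoints is δ = arccos(p₁·p₂) ≈ 1.492 rad (85.5°).
Interpolate at f = 3/10 with slerp weights a = sin((1−f)δ)/sin δ ≈ 0.867, b = sin(fδ)/sin δ ≈ 0.434.
p = a·p₁ + b·p₂ ≈ (0.642, 0.658, 0.394); φ = arcsin(p_z) ≈ 23.21°, λ = atan2(p_y, p_x) ≈ 45.71°.

≈ 23°N, 46°E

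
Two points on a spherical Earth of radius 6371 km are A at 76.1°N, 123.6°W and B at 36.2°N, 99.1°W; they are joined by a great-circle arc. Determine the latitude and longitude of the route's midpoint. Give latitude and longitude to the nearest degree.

From cos δ = sin φ₁ sin φ₂ + cos φ₁ cos φ₂ cos Δλ, the central angle is δ ≈ 0.723 rad (41.4°).
Interpolate at f = 1/2 with slerp weights a = sin((1−f)δ)/sin δ ≈ 0.535, b = sin(fδ)/sin δ ≈ 0.535.
p = a·p₁ + b·p₂ ≈ (-0.139, -0.533, 0.835); φ = arcsin(p_z) ≈ 56.58°, λ = atan2(p_y, p_x) ≈ -104.65°.

≈ 57°N, 105°W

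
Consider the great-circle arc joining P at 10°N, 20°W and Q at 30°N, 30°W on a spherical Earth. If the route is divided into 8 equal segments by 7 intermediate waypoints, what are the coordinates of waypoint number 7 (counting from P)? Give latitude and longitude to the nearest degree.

≈ 28°N, 29°W

The haversine formula gives a central angle δ ≈ 0.385 rad (22.1°) between the endpoints.
Interpolate at f = 7/8 with slerp weights a = sin((1−f)δ)/sin δ ≈ 0.128, b = sin(fδ)/sin δ ≈ 0.880.
p = a·p₁ + b·p₂ ≈ (0.779, -0.424, 0.462); φ = arcsin(p_z) ≈ 27.54°, λ = atan2(p_y, p_x) ≈ -28.58°.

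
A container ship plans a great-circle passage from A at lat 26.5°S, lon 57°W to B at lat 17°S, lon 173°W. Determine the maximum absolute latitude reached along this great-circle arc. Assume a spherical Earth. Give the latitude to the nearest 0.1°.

The great circle lies in the plane with unit normal n̂ = (p₁ × p₂)/|p₁ × p₂|.
Here n̂_z ≈ -0.793; the vertex latitude is φ_max = arccos|n̂_z| ≈ 37.5°.
Check via Clairaut: cos φ_max = |cos φ₁| · sin C = cos(26.5°)·sin(117.6°) ≈ 0.793, again giving ≈ 37.5°.

≈ 37.5°S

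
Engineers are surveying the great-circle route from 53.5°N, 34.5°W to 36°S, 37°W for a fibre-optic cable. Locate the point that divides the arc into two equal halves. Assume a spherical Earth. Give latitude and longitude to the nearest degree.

From cos δ = sin φ₁ sin φ₂ + cos φ₁ cos φ₂ cos Δλ, the central angle is δ ≈ 1.563 rad (89.5°).
Interpolate at f = 1/2 with slerp weights a = sin((1−f)δ)/sin δ ≈ 0.704, b = sin(fδ)/sin δ ≈ 0.704.
p = a·p₁ + b·p₂ ≈ (0.800, -0.580, 0.152); φ = arcsin(p_z) ≈ 8.75°, λ = atan2(p_y, p_x) ≈ -35.94°.

≈ 9°N, 36°W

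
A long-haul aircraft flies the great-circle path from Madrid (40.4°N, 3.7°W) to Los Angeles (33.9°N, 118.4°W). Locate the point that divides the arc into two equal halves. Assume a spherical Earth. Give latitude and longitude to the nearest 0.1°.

From cos δ = sin φ₁ sin φ₂ + cos φ₁ cos φ₂ cos Δλ, the central angle is δ ≈ 1.473 rad (84.4°).
Interpolate at f = 1/2 with slerp weights a = sin((1−f)δ)/sin δ ≈ 0.675, b = sin(fδ)/sin δ ≈ 0.675.
p = a·p₁ + b·p₂ ≈ (0.246, -0.526, 0.814); φ = arcsin(p_z) ≈ 54.49°, λ = atan2(p_y, p_x) ≈ -64.89°.

≈ 54.5°N, 64.9°W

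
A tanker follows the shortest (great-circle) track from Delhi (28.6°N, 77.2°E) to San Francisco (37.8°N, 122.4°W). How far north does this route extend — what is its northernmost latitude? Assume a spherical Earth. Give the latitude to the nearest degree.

The great circle lies in the plane with unit normal n̂ = (p₁ × p₂)/|p₁ × p₂|.
Here n̂_z ≈ +0.249; the vertex latitude is φ_max = arccos|n̂_z| ≈ 75.6°.
Check via Clairaut: cos φ_max = |cos φ₁| · sin C = cos(28.6°)·sin(16.5°) ≈ 0.249, again giving ≈ 75.6°.

≈ 76°N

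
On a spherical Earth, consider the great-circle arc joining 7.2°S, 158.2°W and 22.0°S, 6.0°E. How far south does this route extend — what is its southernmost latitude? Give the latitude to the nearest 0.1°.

≈ 62.7°S

The great circle lies in the plane with unit normal n̂ = (p₁ × p₂)/|p₁ × p₂|.
Here n̂_z ≈ +0.459; the vertex latitude is φ_max = arccos|n̂_z| ≈ 62.7°.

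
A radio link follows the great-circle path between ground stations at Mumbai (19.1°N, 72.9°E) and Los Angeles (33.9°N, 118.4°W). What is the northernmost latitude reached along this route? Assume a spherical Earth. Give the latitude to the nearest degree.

The great circle lies in the plane with unit normal n̂ = (p₁ × p₂)/|p₁ × p₂|.
Here n̂_z ≈ +0.190; the vertex latitude is φ_max = arccos|n̂_z| ≈ 79.1°.
Check via Clairaut: cos φ_max = |cos φ₁| · sin C = cos(19.1°)·sin(11.6°) ≈ 0.190, again giving ≈ 79.1°.

≈ 79°N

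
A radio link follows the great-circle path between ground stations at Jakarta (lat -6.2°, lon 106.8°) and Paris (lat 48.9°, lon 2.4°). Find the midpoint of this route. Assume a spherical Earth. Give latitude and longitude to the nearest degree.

From cos δ = sin φ₁ sin φ₂ + cos φ₁ cos φ₂ cos Δλ, the central angle is δ ≈ 1.817 rad (104.1°).
Interpolate at f = 1/2 with slerp weights a = sin((1−f)δ)/sin δ ≈ 0.813, b = sin(fδ)/sin δ ≈ 0.813.
p = a·p₁ + b·p₂ ≈ (0.300, 0.796, 0.525); φ = arcsin(p_z) ≈ 31.67°, λ = atan2(p_y, p_x) ≈ 69.33°.

≈ lat 32°, lon 69°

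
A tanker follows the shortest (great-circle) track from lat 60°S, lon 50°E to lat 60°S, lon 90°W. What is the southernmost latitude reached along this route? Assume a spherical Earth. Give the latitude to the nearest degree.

≈ 79°S

The great circle lies in the plane with unit normal n̂ = (p₁ × p₂)/|p₁ × p₂|.
Here n̂_z ≈ -0.194; the vertex latitude is φ_max = arccos|n̂_z| ≈ 78.8°.
Check via Clairaut: cos φ_max = |cos φ₁| · sin C = cos(60.0°)·sin(157.2°) ≈ 0.194, again giving ≈ 78.8°.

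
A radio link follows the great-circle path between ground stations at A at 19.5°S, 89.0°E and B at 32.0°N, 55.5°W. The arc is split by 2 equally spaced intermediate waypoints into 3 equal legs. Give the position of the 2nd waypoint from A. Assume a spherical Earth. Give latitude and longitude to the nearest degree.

Convert each endpoint to a unit vector on the sphere (x = cos φ cos λ, y = cos φ sin λ, z = sin φ).
The central angle between the endpoints is δ = arccos(p₁·p₂) ≈ 2.546 rad (145.9°).
Interpolate at f = 2/3 with slerp weights a = sin((1−f)δ)/sin δ ≈ 1.337, b = sin(fδ)/sin δ ≈ 1.768.
p = a·p₁ + b·p₂ ≈ (0.871, 0.025, 0.490); φ = arcsin(p_z) ≈ 29.37°, λ = atan2(p_y, p_x) ≈ 1.63°.

≈ 29°N, 2°E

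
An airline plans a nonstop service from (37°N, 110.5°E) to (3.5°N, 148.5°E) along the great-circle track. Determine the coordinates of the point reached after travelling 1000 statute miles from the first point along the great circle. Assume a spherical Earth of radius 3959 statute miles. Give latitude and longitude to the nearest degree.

≈ (28°N, 124°E)

Convert each endpoint to a unit vector on the sphere (x = cos φ cos λ, y = cos φ sin λ, z = sin φ).
The central angle between the endpoints is δ = arccos(p₁·p₂) ≈ 0.843 rad (48.3°). The total great-circle distance is δ·R ≈ 0.843 × 3959 ≈ 3339 mi, so the target fraction is f = 1000/3339 ≈ 0.299.
Interpolate at f ≈ 0.299 with slerp weights a = sin((1−f)δ)/sin δ ≈ 0.746, b = sin(fδ)/sin δ ≈ 0.335.
p = a·p₁ + b·p₂ ≈ (-0.493, 0.732, 0.469); φ = arcsin(p_z) ≈ 27.99°, λ = atan2(p_y, p_x) ≈ 123.96°.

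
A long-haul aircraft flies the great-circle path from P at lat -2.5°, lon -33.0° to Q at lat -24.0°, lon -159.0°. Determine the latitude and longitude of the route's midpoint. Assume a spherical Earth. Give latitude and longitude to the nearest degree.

≈ lat -27°, lon -91°

The haversine formula gives a central angle δ ≈ 2.116 rad (121.2°) between the endpoints.
Interpolate at f = 1/2 with slerp weights a = sin((1−f)δ)/sin δ ≈ 1.019, b = sin(fδ)/sin δ ≈ 1.019.
p = a·p₁ + b·p₂ ≈ (-0.015, -0.888, -0.459); φ = arcsin(p_z) ≈ -27.32°, λ = atan2(p_y, p_x) ≈ -90.99°.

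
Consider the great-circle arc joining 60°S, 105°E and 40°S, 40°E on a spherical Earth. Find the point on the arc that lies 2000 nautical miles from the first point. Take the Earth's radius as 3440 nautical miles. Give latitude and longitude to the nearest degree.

≈ 48°S, 50°E

Convert each endpoint to a unit vector on the sphere (x = cos φ cos λ, y = cos φ sin λ, z = sin φ).
The central angle between the endpoints is δ = arccos(p₁·p₂) ≈ 0.769 rad (44.1°). The total great-circle distance is δ·R ≈ 0.769 × 3440 ≈ 2646 nmi, so the target fraction is f = 2000/2646 ≈ 0.756.
Interpolate at f ≈ 0.756 with slerp weights a = sin((1−f)δ)/sin δ ≈ 0.268, b = sin(fδ)/sin δ ≈ 0.790.
p = a·p₁ + b·p₂ ≈ (0.429, 0.518, -0.740); φ = arcsin(p_z) ≈ -47.73°, λ = atan2(p_y, p_x) ≈ 50.41°.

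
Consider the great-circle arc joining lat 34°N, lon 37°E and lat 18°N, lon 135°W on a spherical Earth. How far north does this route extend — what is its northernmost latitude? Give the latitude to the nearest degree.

The great circle lies in the plane with unit normal n̂ = (p₁ × p₂)/|p₁ × p₂|.
Here n̂_z ≈ -0.138; the vertex latitude is φ_max = arccos|n̂_z| ≈ 82.1°.
Check via Clairaut: cos φ_max = |cos φ₁| · sin C = cos(34.0°)·sin(9.6°) ≈ 0.138, again giving ≈ 82.1°.

≈ 82°N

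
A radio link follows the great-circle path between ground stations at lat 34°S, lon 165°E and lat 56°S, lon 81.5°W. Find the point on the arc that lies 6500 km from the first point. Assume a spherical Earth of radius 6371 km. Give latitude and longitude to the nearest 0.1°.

≈ lat 62.9°S, lon 108.9°W

Write both endpoints as unit vectors p₁, p₂ with components (cos φ cos λ, cos φ sin λ, sin φ).
The central angle between the endpoints is δ = arccos(p₁·p₂) ≈ 1.288 rad (73.8°). The total great-circle distance is δ·R ≈ 1.288 × 6371 ≈ 8208 km, so the target fraction is f = 6500/8208 ≈ 0.792.
Interpolate at f ≈ 0.792 with slerp weights a = sin((1−f)δ)/sin δ ≈ 0.276, b = sin(fδ)/sin δ ≈ 0.887.
p = a·p₁ + b·p₂ ≈ (-0.148, -0.432, -0.890); φ = arcsin(p_z) ≈ -62.86°, λ = atan2(p_y, p_x) ≈ -108.87°.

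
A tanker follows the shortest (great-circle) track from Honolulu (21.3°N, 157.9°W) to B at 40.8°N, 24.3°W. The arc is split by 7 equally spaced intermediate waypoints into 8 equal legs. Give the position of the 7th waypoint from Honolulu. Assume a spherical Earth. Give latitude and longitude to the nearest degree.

≈ 49°N, 38°W

Convert each endpoint to a unit vector on the sphere (x = cos φ cos λ, y = cos φ sin λ, z = sin φ).
The central angle between the endpoints is δ = arccos(p₁·p₂) ≈ 1.822 rad (104.4°).
Interpolate at f = 7/8 with slerp weights a = sin((1−f)δ)/sin δ ≈ 0.233, b = sin(fδ)/sin δ ≈ 1.032.
p = a·p₁ + b·p₂ ≈ (0.511, -0.403, 0.759); φ = arcsin(p_z) ≈ 49.39°, λ = atan2(p_y, p_x) ≈ -38.29°.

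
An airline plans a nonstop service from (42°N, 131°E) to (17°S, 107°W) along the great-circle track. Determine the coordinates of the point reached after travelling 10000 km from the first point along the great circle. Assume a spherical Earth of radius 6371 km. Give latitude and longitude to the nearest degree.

From cos δ = sin φ₁ sin φ₂ + cos φ₁ cos φ₂ cos Δλ, the central angle is δ ≈ 2.180 rad (124.9°). The total great-circle distance is δ·R ≈ 2.180 × 6371 ≈ 13889 km, so the target fraction is f = 10000/13889 ≈ 0.720.
Interpolate at f ≈ 0.720 with slerp weights a = sin((1−f)δ)/sin δ ≈ 0.699, b = sin(fδ)/sin δ ≈ 1.219.
p = a·p₁ + b·p₂ ≈ (-0.682, -0.723, 0.111); φ = arcsin(p_z) ≈ 6.38°, λ = atan2(p_y, p_x) ≈ -133.31°.

≈ (6°N, 133°W)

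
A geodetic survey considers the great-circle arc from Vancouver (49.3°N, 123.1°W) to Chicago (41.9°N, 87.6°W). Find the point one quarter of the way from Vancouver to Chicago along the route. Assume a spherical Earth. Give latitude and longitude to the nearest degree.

Convert each endpoint to a unit vector on the sphere (x = cos φ cos λ, y = cos φ sin λ, z = sin φ).
The central angle between the endpoints is δ = arccos(p₁·p₂) ≈ 0.448 rad (25.7°).
Interpolate at f = 1/4 with slerp weights a = sin((1−f)δ)/sin δ ≈ 0.761, b = sin(fδ)/sin δ ≈ 0.258.
p = a·p₁ + b·p₂ ≈ (-0.263, -0.608, 0.749); φ = arcsin(p_z) ≈ 48.54°, λ = atan2(p_y, p_x) ≈ -113.40°.

≈ 49°N, 113°W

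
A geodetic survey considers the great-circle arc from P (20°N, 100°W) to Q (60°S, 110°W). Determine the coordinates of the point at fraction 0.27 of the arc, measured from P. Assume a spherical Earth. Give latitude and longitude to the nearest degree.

≈ (2°S, 102°W)

Convert each endpoint to a unit vector on the sphere (x = cos φ cos λ, y = cos φ sin λ, z = sin φ).
The central angle between the endpoints is δ = arccos(p₁·p₂) ≈ 1.404 rad (80.4°).
Interpolate at f = 0.27 with slerp weights a = sin((1−f)δ)/sin δ ≈ 0.867, b = sin(fδ)/sin δ ≈ 0.375.
p = a·p₁ + b·p₂ ≈ (-0.206, -0.978, -0.029); φ = arcsin(p_z) ≈ -1.63°, λ = atan2(p_y, p_x) ≈ -101.87°.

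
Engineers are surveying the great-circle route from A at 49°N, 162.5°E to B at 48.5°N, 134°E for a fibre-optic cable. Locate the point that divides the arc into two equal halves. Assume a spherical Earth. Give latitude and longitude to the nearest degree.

From cos δ = sin φ₁ sin φ₂ + cos φ₁ cos φ₂ cos Δλ, the central angle is δ ≈ 0.326 rad (18.7°).
Interpolate at f = 1/2 with slerp weights a = sin((1−f)δ)/sin δ ≈ 0.507, b = sin(fδ)/sin δ ≈ 0.507.
p = a·p₁ + b·p₂ ≈ (-0.550, 0.341, 0.762); φ = arcsin(p_z) ≈ 49.64°, λ = atan2(p_y, p_x) ≈ 148.18°.

≈ 50°N, 148°E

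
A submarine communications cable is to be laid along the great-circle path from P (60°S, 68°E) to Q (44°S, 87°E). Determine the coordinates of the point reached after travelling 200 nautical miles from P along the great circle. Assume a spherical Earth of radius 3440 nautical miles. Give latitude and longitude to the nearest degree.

≈ (58°S, 72°E)

The haversine formula gives a central angle δ ≈ 0.343 rad (19.7°) between the endpoints. The total great-circle distance is δ·R ≈ 0.343 × 3440 ≈ 1181 nmi, so the target fraction is f = 200/1181 ≈ 0.169.
Interpolate at f ≈ 0.169 with slerp weights a = sin((1−f)δ)/sin δ ≈ 0.836, b = sin(fδ)/sin δ ≈ 0.173.
p = a·p₁ + b·p₂ ≈ (0.163, 0.511, -0.844); φ = arcsin(p_z) ≈ -57.53°, λ = atan2(p_y, p_x) ≈ 72.32°.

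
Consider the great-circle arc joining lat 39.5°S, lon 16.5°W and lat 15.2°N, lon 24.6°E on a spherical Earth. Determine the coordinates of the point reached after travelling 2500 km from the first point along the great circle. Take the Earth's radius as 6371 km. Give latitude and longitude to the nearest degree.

≈ lat 22°S, lon 0°E

Convert each endpoint to a unit vector on the sphere (x = cos φ cos λ, y = cos φ sin λ, z = sin φ).
The central angle between the endpoints is δ = arccos(p₁·p₂) ≈ 1.165 rad (66.8°). The total great-circle distance is δ·R ≈ 1.165 × 6371 ≈ 7425 km, so the target fraction is f = 2500/7425 ≈ 0.337.
Interpolate at f ≈ 0.337 with slerp weights a = sin((1−f)δ)/sin δ ≈ 0.760, b = sin(fδ)/sin δ ≈ 0.416.
p = a·p₁ + b·p₂ ≈ (0.927, 0.001, -0.374); φ = arcsin(p_z) ≈ -21.98°, λ = atan2(p_y, p_x) ≈ 0.04°.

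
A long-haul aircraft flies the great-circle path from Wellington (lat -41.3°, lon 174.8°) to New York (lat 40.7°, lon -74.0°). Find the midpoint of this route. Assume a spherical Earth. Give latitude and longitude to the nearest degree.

≈ lat -1°, lon -129°

The haversine formula gives a central angle δ ≈ 2.261 rad (129.5°) between the endpoints.
Interpolate at f = 1/2 with slerp weights a = sin((1−f)δ)/sin δ ≈ 1.173, b = sin(fδ)/sin δ ≈ 1.173.
p = a·p₁ + b·p₂ ≈ (-0.632, -0.775, -0.009); φ = arcsin(p_z) ≈ -0.53°, λ = atan2(p_y, p_x) ≈ -129.22°.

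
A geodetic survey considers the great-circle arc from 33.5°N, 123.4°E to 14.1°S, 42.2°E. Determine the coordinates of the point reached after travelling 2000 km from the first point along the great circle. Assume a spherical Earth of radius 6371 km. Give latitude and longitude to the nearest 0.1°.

Convert each endpoint to a unit vector on the sphere (x = cos φ cos λ, y = cos φ sin λ, z = sin φ).
The central angle between the endpoints is δ = arccos(p₁·p₂) ≈ 1.582 rad (90.6°). The total great-circle distance is δ·R ≈ 1.582 × 6371 ≈ 10076 km, so the target fraction is f = 2000/10076 ≈ 0.198.
Interpolate at f ≈ 0.198 with slerp weights a = sin((1−f)δ)/sin δ ≈ 0.954, b = sin(fδ)/sin δ ≈ 0.309.
p = a·p₁ + b·p₂ ≈ (-0.216, 0.866, 0.452); φ = arcsin(p_z) ≈ 26.84°, λ = atan2(p_y, p_x) ≈ 104.03°.

≈ 26.8°N, 104.0°E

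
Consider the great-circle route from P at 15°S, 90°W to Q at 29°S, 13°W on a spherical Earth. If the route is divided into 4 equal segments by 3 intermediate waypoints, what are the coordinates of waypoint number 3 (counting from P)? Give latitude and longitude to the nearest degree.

Write both endpoints as unit vectors p₁, p₂ with components (cos φ cos λ, cos φ sin λ, sin φ).
The central angle between the endpoints is δ = arccos(p₁·p₂) ≈ 1.250 rad (71.6°).
Interpolate at f = 3/4 with slerp weights a = sin((1−f)δ)/sin δ ≈ 0.324, b = sin(fδ)/sin δ ≈ 0.849.
p = a·p₁ + b·p₂ ≈ (0.724, -0.480, -0.496); φ = arcsin(p_z) ≈ -29.71°, λ = atan2(p_y, p_x) ≈ -33.55°.

≈ 30°S, 34°W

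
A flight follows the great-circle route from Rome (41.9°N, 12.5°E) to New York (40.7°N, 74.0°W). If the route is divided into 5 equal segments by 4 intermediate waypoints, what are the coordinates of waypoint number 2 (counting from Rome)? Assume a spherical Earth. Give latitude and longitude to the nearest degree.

From cos δ = sin φ₁ sin φ₂ + cos φ₁ cos φ₂ cos Δλ, the central angle is δ ≈ 1.082 rad (62.0°).
Interpolate at f = 2/5 with slerp weights a = sin((1−f)δ)/sin δ ≈ 0.685, b = sin(fδ)/sin δ ≈ 0.475.
p = a·p₁ + b·p₂ ≈ (0.597, -0.236, 0.767); φ = arcsin(p_z) ≈ 50.08°, λ = atan2(p_y, p_x) ≈ -21.56°.

≈ 50°N, 22°W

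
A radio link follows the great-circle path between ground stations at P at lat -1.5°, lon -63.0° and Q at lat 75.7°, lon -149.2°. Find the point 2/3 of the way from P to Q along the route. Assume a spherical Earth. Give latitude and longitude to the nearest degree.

From cos δ = sin φ₁ sin φ₂ + cos φ₁ cos φ₂ cos Δλ, the central angle is δ ≈ 1.580 rad (90.5°).
Interpolate at f = 2/3 with slerp weights a = sin((1−f)δ)/sin δ ≈ 0.503, b = sin(fδ)/sin δ ≈ 0.869.
p = a·p₁ + b·p₂ ≈ (0.044, -0.558, 0.829); φ = arcsin(p_z) ≈ 55.99°, λ = atan2(p_y, p_x) ≈ -85.52°.

≈ lat 56°, lon -86°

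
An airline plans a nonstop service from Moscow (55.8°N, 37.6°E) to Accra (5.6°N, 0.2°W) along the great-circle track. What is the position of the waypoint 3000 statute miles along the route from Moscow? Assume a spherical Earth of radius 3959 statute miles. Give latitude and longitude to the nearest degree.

Write both endpoints as unit vectors p₁, p₂ with components (cos φ cos λ, cos φ sin λ, sin φ).
The central angle between the endpoints is δ = arccos(p₁·p₂) ≈ 1.021 rad (58.5°). The total great-circle distance is δ·R ≈ 1.021 × 3959 ≈ 4041 mi, so the target fraction is f = 3000/4041 ≈ 0.742.
Interpolate at f ≈ 0.742 with slerp weights a = sin((1−f)δ)/sin δ ≈ 0.305, b = sin(fδ)/sin δ ≈ 0.806.
p = a·p₁ + b·p₂ ≈ (0.938, 0.102, 0.331); φ = arcsin(p_z) ≈ 19.32°, λ = atan2(p_y, p_x) ≈ 6.19°.

≈ (19°N, 6°E)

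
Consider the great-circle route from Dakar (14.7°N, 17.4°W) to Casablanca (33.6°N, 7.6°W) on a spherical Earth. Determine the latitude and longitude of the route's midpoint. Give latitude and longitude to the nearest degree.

≈ (24°N, 13°W)

From cos δ = sin φ₁ sin φ₂ + cos φ₁ cos φ₂ cos Δλ, the central angle is δ ≈ 0.364 rad (20.9°).
Interpolate at f = 1/2 with slerp weights a = sin((1−f)δ)/sin δ ≈ 0.508, b = sin(fδ)/sin δ ≈ 0.508.
p = a·p₁ + b·p₂ ≈ (0.889, -0.203, 0.410); φ = arcsin(p_z) ≈ 24.23°, λ = atan2(p_y, p_x) ≈ -12.87°.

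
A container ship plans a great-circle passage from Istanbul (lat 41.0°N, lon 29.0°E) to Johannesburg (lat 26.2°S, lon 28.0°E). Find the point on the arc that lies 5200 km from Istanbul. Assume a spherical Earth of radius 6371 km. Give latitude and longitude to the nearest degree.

Write both endpoints as unit vectors p₁, p₂ with components (cos φ cos λ, cos φ sin λ, sin φ).
The central angle between the endpoints is δ = arccos(p₁·p₂) ≈ 1.173 rad (67.2°). The total great-circle distance is δ·R ≈ 1.173 × 6371 ≈ 7473 km, so the target fraction is f = 5200/7473 ≈ 0.696.
Interpolate at f ≈ 0.696 with slerp weights a = sin((1−f)δ)/sin δ ≈ 0.379, b = sin(fδ)/sin δ ≈ 0.790.
p = a·p₁ + b·p₂ ≈ (0.876, 0.472, -0.100); φ = arcsin(p_z) ≈ -5.76°, λ = atan2(p_y, p_x) ≈ 28.29°.

≈ lat 6°S, lon 28°E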